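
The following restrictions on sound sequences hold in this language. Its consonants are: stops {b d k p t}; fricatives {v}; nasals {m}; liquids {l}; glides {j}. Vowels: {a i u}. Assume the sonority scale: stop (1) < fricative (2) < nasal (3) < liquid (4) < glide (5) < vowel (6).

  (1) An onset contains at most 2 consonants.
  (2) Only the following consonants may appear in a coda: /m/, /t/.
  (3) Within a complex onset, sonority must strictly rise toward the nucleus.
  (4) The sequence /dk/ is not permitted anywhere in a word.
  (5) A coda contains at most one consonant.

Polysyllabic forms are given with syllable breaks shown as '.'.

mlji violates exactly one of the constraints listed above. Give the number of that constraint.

mlji: syllable 1 onset /mlj/ has 3 consonants (> 2).
This is a violation of constraint 1: "An onset contains at most 2 consonants."
The remaining constraints (2, 3, 4, 5) are satisfied.

1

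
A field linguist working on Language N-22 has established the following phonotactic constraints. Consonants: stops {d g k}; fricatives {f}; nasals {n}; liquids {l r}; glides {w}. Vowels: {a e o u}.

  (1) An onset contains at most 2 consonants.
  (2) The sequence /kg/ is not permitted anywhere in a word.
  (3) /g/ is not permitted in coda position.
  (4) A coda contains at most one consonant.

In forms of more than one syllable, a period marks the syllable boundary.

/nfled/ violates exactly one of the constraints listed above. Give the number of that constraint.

1

/nfled/: syllable 1 onset /nfl/ has 3 consonants (> 2).
This is a violation of constraint 1: "An onset contains at most 2 consonants."
The remaining constraints (2, 3, 4) are satisfied.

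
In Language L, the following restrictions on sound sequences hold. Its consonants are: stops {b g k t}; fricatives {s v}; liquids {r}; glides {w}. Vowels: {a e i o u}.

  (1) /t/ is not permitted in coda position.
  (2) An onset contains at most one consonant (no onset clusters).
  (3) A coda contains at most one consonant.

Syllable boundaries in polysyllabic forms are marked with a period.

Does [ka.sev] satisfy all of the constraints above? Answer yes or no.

yes

[ka.sev] — σ1 onset /k/, coda /∅/ ok; σ2 onset /s/, coda /v/ ok → licit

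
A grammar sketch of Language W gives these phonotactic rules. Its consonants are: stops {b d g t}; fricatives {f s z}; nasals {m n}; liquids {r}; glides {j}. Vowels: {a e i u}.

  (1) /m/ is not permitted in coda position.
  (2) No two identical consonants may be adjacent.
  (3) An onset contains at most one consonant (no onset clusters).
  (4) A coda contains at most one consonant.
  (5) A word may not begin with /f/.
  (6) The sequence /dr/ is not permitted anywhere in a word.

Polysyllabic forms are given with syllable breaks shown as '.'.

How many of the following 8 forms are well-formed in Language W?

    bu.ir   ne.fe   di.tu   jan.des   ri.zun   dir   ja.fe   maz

8

bu.ir — σ1 onset /b/, coda /∅/ ok; σ2 onset /∅/, coda /r/ ok → well-formed
ne.fe — σ1 onset /n/, coda /∅/ ok; σ2 onset /f/, coda /∅/ ok → well-formed
di.tu — σ1 onset /d/, coda /∅/ ok; σ2 onset /t/, coda /∅/ ok → well-formed
jan.des — σ1 onset /j/, coda /n/ ok; σ2 onset /d/, coda /s/ ok → well-formed
ri.zun — σ1 onset /r/, coda /∅/ ok; σ2 onset /z/, coda /n/ ok → well-formed
dir — σ1 onset /d/, coda /r/ ok → well-formed
ja.fe — σ1 onset /j/, coda /∅/ ok; σ2 onset /f/, coda /∅/ ok → well-formed
maz — σ1 onset /m/, coda /z/ ok → well-formed
Well-formed: bu.ir, ne.fe, di.tu, jan.des, ri.zun, dir, ja.fe, maz → 8.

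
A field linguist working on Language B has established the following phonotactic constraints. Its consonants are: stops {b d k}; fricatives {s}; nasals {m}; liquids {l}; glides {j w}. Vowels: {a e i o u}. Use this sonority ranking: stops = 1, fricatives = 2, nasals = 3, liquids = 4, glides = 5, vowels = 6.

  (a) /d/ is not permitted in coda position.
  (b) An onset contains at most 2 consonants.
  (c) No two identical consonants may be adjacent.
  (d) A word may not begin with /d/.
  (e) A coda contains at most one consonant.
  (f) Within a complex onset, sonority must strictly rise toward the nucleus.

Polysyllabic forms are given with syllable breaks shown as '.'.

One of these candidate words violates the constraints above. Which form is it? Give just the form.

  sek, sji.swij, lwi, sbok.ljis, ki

sek — σ1 onset /s/, coda /k/ ok → permitted
sji.swij — σ1 onset /sj/ (2→5 rises), coda /∅/ ok; σ2 onset /sw/ (2→5 rises), coda /j/ ok → permitted
lwi — σ1 onset /lw/ (4→5 rises), coda /∅/ ok → permitted
sbok.ljis — violates constraint (f): syllable 1 onset /sb/: /s/ (fricative, 2) → /b/ (stop, 1) does not rise → not permitted
ki — σ1 onset /k/, coda /∅/ ok → permitted

sbok.ljis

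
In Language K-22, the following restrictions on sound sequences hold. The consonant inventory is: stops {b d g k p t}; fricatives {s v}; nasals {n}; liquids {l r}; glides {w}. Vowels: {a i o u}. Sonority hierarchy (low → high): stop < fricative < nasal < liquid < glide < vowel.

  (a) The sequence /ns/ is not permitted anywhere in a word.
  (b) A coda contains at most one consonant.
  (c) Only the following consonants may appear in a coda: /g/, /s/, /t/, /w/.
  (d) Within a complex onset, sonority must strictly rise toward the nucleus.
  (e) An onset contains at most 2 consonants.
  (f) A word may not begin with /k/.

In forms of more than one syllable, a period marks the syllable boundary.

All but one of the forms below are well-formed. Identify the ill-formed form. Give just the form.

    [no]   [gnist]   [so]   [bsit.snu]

[no] — σ1 onset /n/, coda /∅/ ok → well-formed
[gnist] — violates constraint (b): syllable 1 coda /st/ has 2 consonants (> 1) → ill-formed
[so] — σ1 onset /s/, coda /∅/ ok → well-formed
[bsit.snu] — σ1 onset /bs/ (1→2 rises), coda /t/ ok; σ2 onset /sn/ (2→3 rises), coda /∅/ ok → well-formed

[gnist]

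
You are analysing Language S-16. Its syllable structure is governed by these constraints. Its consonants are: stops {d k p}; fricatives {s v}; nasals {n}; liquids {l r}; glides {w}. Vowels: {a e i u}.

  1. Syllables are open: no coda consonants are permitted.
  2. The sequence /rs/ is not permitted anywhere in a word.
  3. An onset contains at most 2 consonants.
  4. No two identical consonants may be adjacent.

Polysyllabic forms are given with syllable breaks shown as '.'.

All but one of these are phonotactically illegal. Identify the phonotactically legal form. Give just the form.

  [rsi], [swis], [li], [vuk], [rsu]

[rsi] — violates constraint 2: contains banned sequence /rs/ → phonotactically illegal
[swis] — violates constraint 1: syllable 1 coda /s/ has 1 consonant (> 0) → phonotactically illegal
[li] — σ1 onset /l/, coda /∅/ ok → phonotactically legal
[vuk] — violates constraint 1: syllable 1 coda /k/ has 1 consonant (> 0) → phonotactically illegal
[rsu] — violates constraint 2: contains banned sequence /rs/ → phonotactically illegal

[li]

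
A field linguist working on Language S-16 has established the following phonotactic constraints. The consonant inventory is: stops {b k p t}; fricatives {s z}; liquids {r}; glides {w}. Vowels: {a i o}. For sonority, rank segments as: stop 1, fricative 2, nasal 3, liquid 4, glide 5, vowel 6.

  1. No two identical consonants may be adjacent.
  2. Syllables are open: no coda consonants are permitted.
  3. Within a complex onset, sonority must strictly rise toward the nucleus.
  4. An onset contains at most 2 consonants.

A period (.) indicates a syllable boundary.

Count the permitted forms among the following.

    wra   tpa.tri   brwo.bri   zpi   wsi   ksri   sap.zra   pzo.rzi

wra — violates constraint 3: syllable 1 onset /wr/: /w/ (glide, 5) → /r/ (liquid, 4) does not rise → not permitted
tpa.tri — violates constraint 3: syllable 1 onset /tp/: /t/ (stop, 1) → /p/ (stop, 1) does not rise → not permitted
brwo.bri — violates constraint 4: syllable 1 onset /brw/ has 3 consonants (> 2) → not permitted
zpi — violates constraint 3: syllable 1 onset /zp/: /z/ (fricative, 2) → /p/ (stop, 1) does not rise → not permitted
wsi — violates constraint 3: syllable 1 onset /ws/: /w/ (glide, 5) → /s/ (fricative, 2) does not rise → not permitted
ksri — violates constraint 4: syllable 1 onset /ksr/ has 3 consonants (> 2) → not permitted
sap.zra — violates constraint 2: syllable 1 coda /p/ has 1 consonant (> 0) → not permitted
pzo.rzi — violates constraint 3: syllable 2 onset /rz/: /r/ (liquid, 4) → /z/ (fricative, 2) does not rise → not permitted
No form is permitted → 0.

0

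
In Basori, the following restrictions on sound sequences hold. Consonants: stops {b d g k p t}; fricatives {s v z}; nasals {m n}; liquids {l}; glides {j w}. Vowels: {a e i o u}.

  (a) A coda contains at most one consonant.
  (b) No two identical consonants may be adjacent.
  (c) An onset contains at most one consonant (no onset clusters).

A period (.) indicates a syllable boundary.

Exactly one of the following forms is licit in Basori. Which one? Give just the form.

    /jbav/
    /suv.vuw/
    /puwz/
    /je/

/jbav/ — violates constraint (c): syllable 1 onset /jb/ has 2 consonants (> 1) → illicit
/suv.vuw/ — violates constraint (b): adjacent identical consonants /vv/ → illicit
/puwz/ — violates constraint (a): syllable 1 coda /wz/ has 2 consonants (> 1) → illicit
/je/ — σ1 onset /j/, coda /∅/ ok → licit

/je/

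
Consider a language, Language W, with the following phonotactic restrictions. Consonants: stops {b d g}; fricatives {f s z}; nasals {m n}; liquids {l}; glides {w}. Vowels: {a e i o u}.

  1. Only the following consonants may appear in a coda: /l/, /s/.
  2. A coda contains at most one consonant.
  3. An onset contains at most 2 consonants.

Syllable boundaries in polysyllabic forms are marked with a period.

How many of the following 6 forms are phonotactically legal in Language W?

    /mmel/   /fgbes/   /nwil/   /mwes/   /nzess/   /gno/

/mmel/ — σ1 onset /mm/ (2C), coda /l/ ok → phonotactically legal
/fgbes/ — violates constraint 3: syllable 1 onset /fgb/ has 3 consonants (> 2) → phonotactically illegal
/nwil/ — σ1 onset /nw/ (2C), coda /l/ ok → phonotactically legal
/mwes/ — σ1 onset /mw/ (2C), coda /s/ ok → phonotactically legal
/nzess/ — violates constraint 2: syllable 1 coda /ss/ has 2 consonants (> 1) → phonotactically illegal
/gno/ — σ1 onset /gn/ (2C), coda /∅/ ok → phonotactically legal
Phonotactically legal: /mmel/, /nwil/, /mwes/, /gno/ → 4.

4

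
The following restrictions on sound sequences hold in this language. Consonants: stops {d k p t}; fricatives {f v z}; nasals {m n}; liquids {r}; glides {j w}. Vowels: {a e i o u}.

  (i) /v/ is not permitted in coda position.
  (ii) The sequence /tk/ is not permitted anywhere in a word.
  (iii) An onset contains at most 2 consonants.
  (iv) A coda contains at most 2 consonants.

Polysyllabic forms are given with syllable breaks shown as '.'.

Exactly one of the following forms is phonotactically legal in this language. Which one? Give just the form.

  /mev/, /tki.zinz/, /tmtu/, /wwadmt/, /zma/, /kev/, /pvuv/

/mev/ — violates constraint (i): syllable 1 coda contains /v/ → phonotactically illegal
/tki.zinz/ — violates constraint (ii): contains banned sequence /tk/ → phonotactically illegal
/tmtu/ — violates constraint (iii): syllable 1 onset /tmt/ has 3 consonants (> 2) → phonotactically illegal
/wwadmt/ — violates constraint (iv): syllable 1 coda /dmt/ has 3 consonants (> 2) → phonotactically illegal
/zma/ — σ1 onset /zm/ (2C), coda /∅/ ok → phonotactically legal
/kev/ — violates constraint (i): syllable 1 coda contains /v/ → phonotactically illegal
/pvuv/ — violates constraint (i): syllable 1 coda contains /v/ → phonotactically illegal

/zma/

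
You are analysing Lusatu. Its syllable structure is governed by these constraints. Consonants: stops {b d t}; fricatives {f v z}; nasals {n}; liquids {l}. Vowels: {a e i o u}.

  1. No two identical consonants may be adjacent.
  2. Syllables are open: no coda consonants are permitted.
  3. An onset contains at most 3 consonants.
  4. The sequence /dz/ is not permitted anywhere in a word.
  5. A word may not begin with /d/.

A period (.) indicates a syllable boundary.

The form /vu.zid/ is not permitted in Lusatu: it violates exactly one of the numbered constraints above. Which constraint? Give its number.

2

/vu.zid/: syllable 2 coda /d/ has 1 consonant (> 0).
This is a violation of constraint 2: "Syllables are open: no coda consonants are permitted."
The remaining constraints (1, 3, 4, 5) are satisfied.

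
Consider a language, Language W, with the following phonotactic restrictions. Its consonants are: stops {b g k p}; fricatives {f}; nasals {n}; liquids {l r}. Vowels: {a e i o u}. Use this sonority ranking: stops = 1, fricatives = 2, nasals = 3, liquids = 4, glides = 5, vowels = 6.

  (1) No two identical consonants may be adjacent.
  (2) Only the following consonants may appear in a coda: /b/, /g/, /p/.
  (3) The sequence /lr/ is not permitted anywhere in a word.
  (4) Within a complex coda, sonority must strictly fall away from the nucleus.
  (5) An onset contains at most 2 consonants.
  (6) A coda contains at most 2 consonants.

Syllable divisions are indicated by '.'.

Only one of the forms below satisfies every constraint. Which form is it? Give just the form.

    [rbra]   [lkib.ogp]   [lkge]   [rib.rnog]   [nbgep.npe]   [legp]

[rib.rnog]

[rbra] — violates constraint 5: syllable 1 onset /rbr/ has 3 consonants (> 2) → illicit
[lkib.ogp] — violates constraint 4: syllable 2 coda /gp/: /g/ (stop, 1) → /p/ (stop, 1) does not fall → illicit
[lkge] — violates constraint 5: syllable 1 onset /lkg/ has 3 consonants (> 2) → illicit
[rib.rnog] — σ1 onset /r/, coda /b/ ok; σ2 onset /rn/ (2C), coda /g/ ok → licit
[nbgep.npe] — violates constraint 5: syllable 1 onset /nbg/ has 3 consonants (> 2) → illicit
[legp] — violates constraint 4: syllable 1 coda /gp/: /g/ (stop, 1) → /p/ (stop, 1) does not fall → illicit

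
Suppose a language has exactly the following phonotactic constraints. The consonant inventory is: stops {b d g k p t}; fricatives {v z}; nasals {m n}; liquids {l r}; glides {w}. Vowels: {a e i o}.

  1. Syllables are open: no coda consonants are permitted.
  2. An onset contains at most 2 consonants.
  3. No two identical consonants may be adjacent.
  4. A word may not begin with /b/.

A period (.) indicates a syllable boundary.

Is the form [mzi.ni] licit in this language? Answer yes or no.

yes

[mzi.ni] — σ1 onset /mz/ (2C), coda /∅/ ok; σ2 onset /n/, coda /∅/ ok → licit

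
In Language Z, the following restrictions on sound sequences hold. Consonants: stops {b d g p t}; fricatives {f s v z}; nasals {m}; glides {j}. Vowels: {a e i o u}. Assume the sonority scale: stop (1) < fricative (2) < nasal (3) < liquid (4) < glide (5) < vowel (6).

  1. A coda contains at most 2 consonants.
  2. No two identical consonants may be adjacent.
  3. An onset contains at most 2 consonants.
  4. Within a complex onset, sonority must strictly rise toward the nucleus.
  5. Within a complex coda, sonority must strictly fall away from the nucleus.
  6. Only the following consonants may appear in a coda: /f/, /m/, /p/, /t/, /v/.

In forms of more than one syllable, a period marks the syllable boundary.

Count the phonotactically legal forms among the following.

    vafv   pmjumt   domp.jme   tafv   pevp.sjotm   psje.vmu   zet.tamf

0

vafv — violates constraint 5: syllable 1 coda /fv/: /f/ (fricative, 2) → /v/ (fricative, 2) does not fall → phonotactically illegal
pmjumt — violates constraint 3: syllable 1 onset /pmj/ has 3 consonants (> 2) → phonotactically illegal
domp.jme — violates constraint 4: syllable 2 onset /jm/: /j/ (glide, 5) → /m/ (nasal, 3) does not rise → phonotactically illegal
tafv — violates constraint 5: syllable 1 coda /fv/: /f/ (fricative, 2) → /v/ (fricative, 2) does not fall → phonotactically illegal
pevp.sjotm — violates constraint 5: syllable 2 coda /tm/: /t/ (stop, 1) → /m/ (nasal, 3) does not fall → phonotactically illegal
psje.vmu — violates constraint 3: syllable 1 onset /psj/ has 3 consonants (> 2) → phonotactically illegal
zet.tamf — violates constraint 2: adjacent identical consonants /tt/ → phonotactically illegal
No form is phonotactically legal → 0.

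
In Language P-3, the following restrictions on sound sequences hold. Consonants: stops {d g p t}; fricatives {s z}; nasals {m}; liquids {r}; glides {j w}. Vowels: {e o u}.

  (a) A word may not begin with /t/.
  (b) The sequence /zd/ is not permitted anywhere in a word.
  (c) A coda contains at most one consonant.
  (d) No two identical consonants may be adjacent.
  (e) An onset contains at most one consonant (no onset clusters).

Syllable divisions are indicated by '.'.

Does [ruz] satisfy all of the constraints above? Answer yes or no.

[ruz] — σ1 onset /r/, coda /z/ ok → permitted

yes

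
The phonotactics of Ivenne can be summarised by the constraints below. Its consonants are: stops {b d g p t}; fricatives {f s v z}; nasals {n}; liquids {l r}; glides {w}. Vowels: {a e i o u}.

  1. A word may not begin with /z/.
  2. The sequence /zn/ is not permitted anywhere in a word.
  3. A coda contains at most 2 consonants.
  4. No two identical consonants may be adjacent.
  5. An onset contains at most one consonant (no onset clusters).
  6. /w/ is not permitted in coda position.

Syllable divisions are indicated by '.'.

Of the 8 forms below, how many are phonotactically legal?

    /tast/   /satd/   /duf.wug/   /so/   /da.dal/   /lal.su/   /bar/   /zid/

7

/tast/ — σ1 onset /t/, coda /st/ (2C) ok → phonotactically legal
/satd/ — σ1 onset /s/, coda /td/ (2C) ok → phonotactically legal
/duf.wug/ — σ1 onset /d/, coda /f/ ok; σ2 onset /w/, coda /g/ ok → phonotactically legal
/so/ — σ1 onset /s/, coda /∅/ ok → phonotactically legal
/da.dal/ — σ1 onset /d/, coda /∅/ ok; σ2 onset /d/, coda /l/ ok → phonotactically legal
/lal.su/ — σ1 onset /l/, coda /l/ ok; σ2 onset /s/, coda /∅/ ok → phonotactically legal
/bar/ — σ1 onset /b/, coda /r/ ok → phonotactically legal
/zid/ — violates constraint 1: word begins with /z/ → phonotactically illegal
Phonotactically legal: /tast/, /satd/, /duf.wug/, /so/, /da.dal/, /lal.su/, /bar/ → 7.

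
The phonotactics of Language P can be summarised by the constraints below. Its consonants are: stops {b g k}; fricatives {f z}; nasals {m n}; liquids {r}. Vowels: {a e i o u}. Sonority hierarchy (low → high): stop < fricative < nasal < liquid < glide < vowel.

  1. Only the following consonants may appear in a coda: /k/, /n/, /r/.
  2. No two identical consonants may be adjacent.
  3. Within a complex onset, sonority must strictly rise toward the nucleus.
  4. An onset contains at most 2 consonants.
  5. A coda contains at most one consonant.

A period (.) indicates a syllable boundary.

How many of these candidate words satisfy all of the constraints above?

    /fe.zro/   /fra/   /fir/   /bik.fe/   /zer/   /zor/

6

/fe.zro/ — σ1 onset /f/, coda /∅/ ok; σ2 onset /zr/ (2→4 rises), coda /∅/ ok → licit
/fra/ — σ1 onset /fr/ (2→4 rises), coda /∅/ ok → licit
/fir/ — σ1 onset /f/, coda /r/ ok → licit
/bik.fe/ — σ1 onset /b/, coda /k/ ok; σ2 onset /f/, coda /∅/ ok → licit
/zer/ — σ1 onset /z/, coda /r/ ok → licit
/zor/ — σ1 onset /z/, coda /r/ ok → licit
Licit: /fe.zro/, /fra/, /fir/, /bik.fe/, /zer/, /zor/ → 6.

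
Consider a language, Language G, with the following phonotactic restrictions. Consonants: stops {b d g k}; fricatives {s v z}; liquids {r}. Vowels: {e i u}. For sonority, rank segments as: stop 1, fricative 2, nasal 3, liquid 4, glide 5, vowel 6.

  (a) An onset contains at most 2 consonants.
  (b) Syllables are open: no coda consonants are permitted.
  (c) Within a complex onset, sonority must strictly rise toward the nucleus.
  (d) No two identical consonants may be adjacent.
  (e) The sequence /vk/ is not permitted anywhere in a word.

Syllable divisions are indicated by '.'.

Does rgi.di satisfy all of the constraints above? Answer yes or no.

no

rgi.di — violates constraint (c): syllable 1 onset /rg/: /r/ (liquid, 4) → /g/ (stop, 1) does not rise → phonotactically illegal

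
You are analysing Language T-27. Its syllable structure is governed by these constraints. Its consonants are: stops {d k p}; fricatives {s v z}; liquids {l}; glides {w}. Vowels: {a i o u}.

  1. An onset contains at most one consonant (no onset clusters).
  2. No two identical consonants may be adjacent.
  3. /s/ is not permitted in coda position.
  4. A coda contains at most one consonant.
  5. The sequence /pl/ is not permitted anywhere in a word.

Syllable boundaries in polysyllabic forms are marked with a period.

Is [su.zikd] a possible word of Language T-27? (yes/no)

[su.zikd] — violates constraint 4: syllable 2 coda /kd/ has 2 consonants (> 1) → not permitted

no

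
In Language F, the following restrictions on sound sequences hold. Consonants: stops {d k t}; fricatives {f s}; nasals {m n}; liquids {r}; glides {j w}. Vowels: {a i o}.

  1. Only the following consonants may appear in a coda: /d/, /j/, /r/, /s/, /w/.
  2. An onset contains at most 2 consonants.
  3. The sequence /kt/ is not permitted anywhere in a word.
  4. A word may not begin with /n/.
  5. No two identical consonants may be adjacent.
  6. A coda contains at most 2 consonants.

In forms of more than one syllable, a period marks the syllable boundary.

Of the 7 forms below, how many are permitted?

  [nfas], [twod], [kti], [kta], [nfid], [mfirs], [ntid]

[nfas] — violates constraint 4: word begins with /n/ → not permitted
[twod] — σ1 onset /tw/ (2C), coda /d/ ok → permitted
[kti] — violates constraint 3: contains banned sequence /kt/ → not permitted
[kta] — violates constraint 3: contains banned sequence /kt/ → not permitted
[nfid] — violates constraint 4: word begins with /n/ → not permitted
[mfirs] — σ1 onset /mf/ (2C), coda /rs/ (2C) ok → permitted
[ntid] — violates constraint 4: word begins with /n/ → not permitted
Permitted: [twod], [mfirs] → 2.

2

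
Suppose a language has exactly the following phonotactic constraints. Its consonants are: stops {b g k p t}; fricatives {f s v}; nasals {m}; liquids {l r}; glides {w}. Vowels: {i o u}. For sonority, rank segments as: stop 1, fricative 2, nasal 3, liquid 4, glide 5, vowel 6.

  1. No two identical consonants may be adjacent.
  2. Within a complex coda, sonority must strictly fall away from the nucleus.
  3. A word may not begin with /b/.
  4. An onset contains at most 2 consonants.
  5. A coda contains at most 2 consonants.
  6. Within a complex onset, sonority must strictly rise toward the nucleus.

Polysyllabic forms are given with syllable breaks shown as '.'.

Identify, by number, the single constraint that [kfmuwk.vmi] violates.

4

[kfmuwk.vmi]: syllable 1 onset /kfm/ has 3 consonants (> 2).
This is a violation of constraint 4: "An onset contains at most 2 consonants."
The remaining constraints (1, 2, 3, 5, 6) are satisfied.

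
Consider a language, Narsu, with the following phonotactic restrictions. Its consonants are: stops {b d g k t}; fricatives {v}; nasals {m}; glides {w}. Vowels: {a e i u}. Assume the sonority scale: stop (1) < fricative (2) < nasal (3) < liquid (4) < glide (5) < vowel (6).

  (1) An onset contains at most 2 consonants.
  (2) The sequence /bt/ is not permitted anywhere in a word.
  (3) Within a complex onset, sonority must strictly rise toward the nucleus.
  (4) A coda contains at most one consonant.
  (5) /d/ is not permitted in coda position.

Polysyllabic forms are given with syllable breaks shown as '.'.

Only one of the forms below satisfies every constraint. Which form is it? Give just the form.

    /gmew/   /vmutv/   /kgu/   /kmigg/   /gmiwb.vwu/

/gmew/ — σ1 onset /gm/ (1→3 rises), coda /w/ ok → phonotactically legal
/vmutv/ — violates constraint 4: syllable 1 coda /tv/ has 2 consonants (> 1) → phonotactically illegal
/kgu/ — violates constraint 3: syllable 1 onset /kg/: /k/ (stop, 1) → /g/ (stop, 1) does not rise → phonotactically illegal
/kmigg/ — violates constraint 4: syllable 1 coda /gg/ has 2 consonants (> 1) → phonotactically illegal
/gmiwb.vwu/ — violates constraint 4: syllable 1 coda /wb/ has 2 consonants (> 1) → phonotactically illegal

/gmew/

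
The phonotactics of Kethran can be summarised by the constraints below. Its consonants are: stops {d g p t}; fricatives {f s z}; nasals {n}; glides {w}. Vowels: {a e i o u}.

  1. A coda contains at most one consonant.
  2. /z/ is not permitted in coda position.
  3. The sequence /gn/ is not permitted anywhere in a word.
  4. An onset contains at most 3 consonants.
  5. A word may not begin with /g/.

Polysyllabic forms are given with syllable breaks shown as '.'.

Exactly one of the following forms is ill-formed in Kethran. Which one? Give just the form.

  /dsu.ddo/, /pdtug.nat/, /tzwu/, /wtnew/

/dsu.ddo/ — σ1 onset /ds/ (2C), coda /∅/ ok; σ2 onset /dd/ (2C), coda /∅/ ok → well-formed
/pdtug.nat/ — violates constraint 3: contains banned sequence /gn/ → ill-formed
/tzwu/ — σ1 onset /tzw/ (3C), coda /∅/ ok → well-formed
/wtnew/ — σ1 onset /wtn/ (3C), coda /w/ ok → well-formed

/pdtug.nat/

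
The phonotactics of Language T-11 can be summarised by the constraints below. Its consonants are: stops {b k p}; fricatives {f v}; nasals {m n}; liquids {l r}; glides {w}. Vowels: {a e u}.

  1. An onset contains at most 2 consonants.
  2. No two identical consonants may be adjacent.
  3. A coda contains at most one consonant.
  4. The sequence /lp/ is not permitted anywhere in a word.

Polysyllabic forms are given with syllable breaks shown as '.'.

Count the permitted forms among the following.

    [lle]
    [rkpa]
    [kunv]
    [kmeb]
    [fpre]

1

[lle] — violates constraint 2: adjacent identical consonants /ll/ → not permitted
[rkpa] — violates constraint 1: syllable 1 onset /rkp/ has 3 consonants (> 2) → not permitted
[kunv] — violates constraint 3: syllable 1 coda /nv/ has 2 consonants (> 1) → not permitted
[kmeb] — σ1 onset /km/ (2C), coda /b/ ok → permitted
[fpre] — violates constraint 1: syllable 1 onset /fpr/ has 3 consonants (> 2) → not permitted
Permitted: [kmeb] → 1.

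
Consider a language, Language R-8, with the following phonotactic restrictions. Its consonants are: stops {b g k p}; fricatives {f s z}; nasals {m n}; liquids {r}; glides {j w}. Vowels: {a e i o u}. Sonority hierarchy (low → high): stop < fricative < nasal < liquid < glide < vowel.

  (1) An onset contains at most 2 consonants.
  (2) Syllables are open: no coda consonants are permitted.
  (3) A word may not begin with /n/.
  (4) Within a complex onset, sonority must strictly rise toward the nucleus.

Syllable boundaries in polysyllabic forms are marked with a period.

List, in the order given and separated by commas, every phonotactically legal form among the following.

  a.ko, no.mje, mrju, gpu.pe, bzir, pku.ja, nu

a.ko

a.ko — σ1 onset /∅/, coda /∅/ ok; σ2 onset /k/, coda /∅/ ok → phonotactically legal
no.mje — violates constraint 3: word begins with /n/ → phonotactically illegal
mrju — violates constraint 1: syllable 1 onset /mrj/ has 3 consonants (> 2) → phonotactically illegal
gpu.pe — violates constraint 4: syllable 1 onset /gp/: /g/ (stop, 1) → /p/ (stop, 1) does not rise → phonotactically illegal
bzir — violates constraint 2: syllable 1 coda /r/ has 1 consonant (> 0) → phonotactically illegal
pku.ja — violates constraint 4: syllable 1 onset /pk/: /p/ (stop, 1) → /k/ (stop, 1) does not rise → phonotactically illegal
nu — violates constraint 3: word begins with /n/ → phonotactically illegal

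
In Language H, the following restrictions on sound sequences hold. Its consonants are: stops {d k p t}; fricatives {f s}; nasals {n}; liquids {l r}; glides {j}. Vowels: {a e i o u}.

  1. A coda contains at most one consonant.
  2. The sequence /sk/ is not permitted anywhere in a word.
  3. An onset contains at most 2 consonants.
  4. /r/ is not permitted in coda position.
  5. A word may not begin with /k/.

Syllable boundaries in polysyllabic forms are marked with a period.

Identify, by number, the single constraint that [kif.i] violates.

5

[kif.i]: word begins with /k/.
This is a violation of constraint 5: "A word may not begin with /k/."
The remaining constraints (1, 2, 3, 4) are satisfied.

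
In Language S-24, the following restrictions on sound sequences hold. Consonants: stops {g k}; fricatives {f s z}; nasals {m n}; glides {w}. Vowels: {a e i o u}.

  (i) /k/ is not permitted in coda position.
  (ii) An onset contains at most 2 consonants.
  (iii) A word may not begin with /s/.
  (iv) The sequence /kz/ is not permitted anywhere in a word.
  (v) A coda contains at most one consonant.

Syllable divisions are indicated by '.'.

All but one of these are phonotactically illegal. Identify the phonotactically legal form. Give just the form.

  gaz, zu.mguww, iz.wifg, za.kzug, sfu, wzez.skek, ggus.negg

gaz — σ1 onset /g/, coda /z/ ok → phonotactically legal
zu.mguww — violates constraint (v): syllable 2 coda /ww/ has 2 consonants (> 1) → phonotactically illegal
iz.wifg — violates constraint (v): syllable 2 coda /fg/ has 2 consonants (> 1) → phonotactically illegal
za.kzug — violates constraint (iv): contains banned sequence /kz/ → phonotactically illegal
sfu — violates constraint (iii): word begins with /s/ → phonotactically illegal
wzez.skek — violates constraint (i): syllable 2 coda contains /k/ → phonotactically illegal
ggus.negg — violates constraint (v): syllable 2 coda /gg/ has 2 consonants (> 1) → phonotactically illegal

gaz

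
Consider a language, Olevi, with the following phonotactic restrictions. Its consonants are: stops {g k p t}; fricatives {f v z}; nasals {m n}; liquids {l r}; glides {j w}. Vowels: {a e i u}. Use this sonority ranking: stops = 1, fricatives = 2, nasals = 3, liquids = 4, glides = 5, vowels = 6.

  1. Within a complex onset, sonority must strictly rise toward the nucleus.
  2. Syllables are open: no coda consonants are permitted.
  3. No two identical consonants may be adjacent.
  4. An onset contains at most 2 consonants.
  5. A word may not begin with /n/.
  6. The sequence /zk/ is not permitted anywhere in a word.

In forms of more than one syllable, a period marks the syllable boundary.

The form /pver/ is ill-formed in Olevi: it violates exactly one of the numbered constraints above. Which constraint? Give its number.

2

/pver/: syllable 1 coda /r/ has 1 consonant (> 0).
This is a violation of constraint 2: "Syllables are open: no coda consonants are permitted."
The remaining constraints (1, 3, 4, 5, 6) are satisfied.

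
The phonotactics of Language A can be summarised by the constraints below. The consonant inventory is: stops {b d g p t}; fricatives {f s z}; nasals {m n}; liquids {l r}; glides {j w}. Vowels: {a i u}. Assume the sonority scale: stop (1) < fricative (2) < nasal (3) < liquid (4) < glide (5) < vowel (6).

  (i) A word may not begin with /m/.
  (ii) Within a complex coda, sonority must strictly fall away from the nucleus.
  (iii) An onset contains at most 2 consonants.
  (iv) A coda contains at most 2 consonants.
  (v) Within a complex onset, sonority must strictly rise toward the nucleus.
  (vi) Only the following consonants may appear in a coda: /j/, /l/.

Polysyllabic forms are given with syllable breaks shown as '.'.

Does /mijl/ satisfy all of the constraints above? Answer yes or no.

no

/mijl/ — violates constraint (i): word begins with /m/ → ill-formed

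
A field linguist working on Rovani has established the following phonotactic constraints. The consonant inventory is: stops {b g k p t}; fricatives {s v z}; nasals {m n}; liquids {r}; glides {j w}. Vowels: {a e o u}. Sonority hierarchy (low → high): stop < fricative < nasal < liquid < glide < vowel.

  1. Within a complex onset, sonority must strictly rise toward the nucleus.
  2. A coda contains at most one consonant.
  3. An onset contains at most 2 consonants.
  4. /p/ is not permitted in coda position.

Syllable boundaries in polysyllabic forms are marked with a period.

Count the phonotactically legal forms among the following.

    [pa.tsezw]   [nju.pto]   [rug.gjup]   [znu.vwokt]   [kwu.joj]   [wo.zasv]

1

[pa.tsezw] — violates constraint 2: syllable 2 coda /zw/ has 2 consonants (> 1) → phonotactically illegal
[nju.pto] — violates constraint 1: syllable 2 onset /pt/: /p/ (stop, 1) → /t/ (stop, 1) does not rise → phonotactically illegal
[rug.gjup] — violates constraint 4: syllable 2 coda contains /p/ → phonotactically illegal
[znu.vwokt] — violates constraint 2: syllable 2 coda /kt/ has 2 consonants (> 1) → phonotactically illegal
[kwu.joj] — σ1 onset /kw/ (1→5 rises), coda /∅/ ok; σ2 onset /j/, coda /j/ ok → phonotactically legal
[wo.zasv] — violates constraint 2: syllable 2 coda /sv/ has 2 consonants (> 1) → phonotactically illegal
Phonotactically legal: [kwu.joj] → 1.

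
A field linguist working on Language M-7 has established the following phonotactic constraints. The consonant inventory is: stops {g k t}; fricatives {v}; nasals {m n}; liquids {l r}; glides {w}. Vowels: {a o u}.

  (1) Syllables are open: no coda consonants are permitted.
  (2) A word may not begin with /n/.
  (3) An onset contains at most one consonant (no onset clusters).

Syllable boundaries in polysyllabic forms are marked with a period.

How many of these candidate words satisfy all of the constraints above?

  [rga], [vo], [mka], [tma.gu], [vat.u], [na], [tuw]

[rga] — violates constraint 3: syllable 1 onset /rg/ has 2 consonants (> 1) → phonotactically illegal
[vo] — σ1 onset /v/, coda /∅/ ok → phonotactically legal
[mka] — violates constraint 3: syllable 1 onset /mk/ has 2 consonants (> 1) → phonotactically illegal
[tma.gu] — violates constraint 3: syllable 1 onset /tm/ has 2 consonants (> 1) → phonotactically illegal
[vat.u] — violates constraint 1: syllable 1 coda /t/ has 1 consonant (> 0) → phonotactically illegal
[na] — violates constraint 2: word begins with /n/ → phonotactically illegal
[tuw] — violates constraint 1: syllable 1 coda /w/ has 1 consonant (> 0) → phonotactically illegal
Phonotactically legal: [vo] → 1.

1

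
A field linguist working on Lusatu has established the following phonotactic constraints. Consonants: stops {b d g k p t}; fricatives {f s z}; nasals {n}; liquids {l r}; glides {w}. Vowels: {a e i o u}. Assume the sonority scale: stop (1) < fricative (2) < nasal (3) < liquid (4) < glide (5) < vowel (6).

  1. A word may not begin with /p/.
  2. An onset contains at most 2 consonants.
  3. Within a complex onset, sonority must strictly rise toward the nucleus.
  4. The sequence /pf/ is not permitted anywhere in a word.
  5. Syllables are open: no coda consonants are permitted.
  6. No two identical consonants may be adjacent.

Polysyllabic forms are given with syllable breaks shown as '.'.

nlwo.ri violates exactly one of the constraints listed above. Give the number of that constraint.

nlwo.ri: syllable 1 onset /nlw/ has 3 consonants (> 2).
This is a violation of constraint 2: "An onset contains at most 2 consonants."
The remaining constraints (1, 3, 4, 5, 6) are satisfied.

2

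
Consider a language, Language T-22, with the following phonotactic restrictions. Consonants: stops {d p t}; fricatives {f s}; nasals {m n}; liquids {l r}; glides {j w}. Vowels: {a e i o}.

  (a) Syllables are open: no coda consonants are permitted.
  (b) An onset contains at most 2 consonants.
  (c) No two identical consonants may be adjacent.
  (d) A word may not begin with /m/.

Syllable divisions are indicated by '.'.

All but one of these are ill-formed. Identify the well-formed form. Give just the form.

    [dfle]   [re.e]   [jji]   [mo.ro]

[re.e]

[dfle] — violates constraint (b): syllable 1 onset /dfl/ has 3 consonants (> 2) → ill-formed
[re.e] — σ1 onset /r/, coda /∅/ ok; σ2 onset /∅/, coda /∅/ ok → well-formed
[jji] — violates constraint (c): adjacent identical consonants /jj/ → ill-formed
[mo.ro] — violates constraint (d): word begins with /m/ → ill-formed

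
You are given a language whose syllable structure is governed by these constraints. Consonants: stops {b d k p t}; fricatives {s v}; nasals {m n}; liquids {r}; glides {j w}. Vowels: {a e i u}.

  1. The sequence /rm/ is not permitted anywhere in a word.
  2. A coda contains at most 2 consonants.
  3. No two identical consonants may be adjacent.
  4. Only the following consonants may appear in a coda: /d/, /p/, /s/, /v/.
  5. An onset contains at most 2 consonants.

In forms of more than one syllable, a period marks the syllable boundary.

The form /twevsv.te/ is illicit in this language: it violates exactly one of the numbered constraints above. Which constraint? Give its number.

2

/twevsv.te/: syllable 1 coda /vsv/ has 3 consonants (> 2).
This is a violation of constraint 2: "A coda contains at most 2 consonants."
The remaining constraints (1, 3, 4, 5) are satisfied.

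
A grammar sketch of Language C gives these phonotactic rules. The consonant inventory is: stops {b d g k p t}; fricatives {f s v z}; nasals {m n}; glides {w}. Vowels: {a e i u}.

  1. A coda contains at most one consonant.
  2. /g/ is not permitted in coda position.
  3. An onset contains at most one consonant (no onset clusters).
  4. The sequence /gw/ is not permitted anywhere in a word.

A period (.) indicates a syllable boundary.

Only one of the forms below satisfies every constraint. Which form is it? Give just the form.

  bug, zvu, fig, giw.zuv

bug — violates constraint 2: syllable 1 coda contains /g/ → phonotactically illegal
zvu — violates constraint 3: syllable 1 onset /zv/ has 2 consonants (> 1) → phonotactically illegal
fig — violates constraint 2: syllable 1 coda contains /g/ → phonotactically illegal
giw.zuv — σ1 onset /g/, coda /w/ ok; σ2 onset /z/, coda /v/ ok → phonotactically legal

giw.zuv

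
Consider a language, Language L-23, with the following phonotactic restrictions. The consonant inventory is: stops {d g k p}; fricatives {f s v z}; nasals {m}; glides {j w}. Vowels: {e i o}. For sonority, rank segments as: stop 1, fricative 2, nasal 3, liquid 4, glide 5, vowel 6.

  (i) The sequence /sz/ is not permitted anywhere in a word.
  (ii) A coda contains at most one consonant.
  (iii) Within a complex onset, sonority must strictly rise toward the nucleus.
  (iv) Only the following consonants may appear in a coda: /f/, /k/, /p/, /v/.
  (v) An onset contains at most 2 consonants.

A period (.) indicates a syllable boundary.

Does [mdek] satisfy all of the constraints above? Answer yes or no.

no

[mdek] — violates constraint (iii): syllable 1 onset /md/: /m/ (nasal, 3) → /d/ (stop, 1) does not rise → illicit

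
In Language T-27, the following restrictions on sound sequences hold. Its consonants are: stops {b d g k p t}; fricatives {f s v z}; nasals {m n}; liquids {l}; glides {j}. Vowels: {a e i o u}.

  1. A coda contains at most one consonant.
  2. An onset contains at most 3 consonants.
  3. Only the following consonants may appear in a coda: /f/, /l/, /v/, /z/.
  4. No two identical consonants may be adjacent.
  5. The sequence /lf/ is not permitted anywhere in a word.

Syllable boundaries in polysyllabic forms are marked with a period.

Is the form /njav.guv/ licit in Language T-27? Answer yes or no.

yes

/njav.guv/ — σ1 onset /nj/ (2C), coda /v/ ok; σ2 onset /g/, coda /v/ ok → licit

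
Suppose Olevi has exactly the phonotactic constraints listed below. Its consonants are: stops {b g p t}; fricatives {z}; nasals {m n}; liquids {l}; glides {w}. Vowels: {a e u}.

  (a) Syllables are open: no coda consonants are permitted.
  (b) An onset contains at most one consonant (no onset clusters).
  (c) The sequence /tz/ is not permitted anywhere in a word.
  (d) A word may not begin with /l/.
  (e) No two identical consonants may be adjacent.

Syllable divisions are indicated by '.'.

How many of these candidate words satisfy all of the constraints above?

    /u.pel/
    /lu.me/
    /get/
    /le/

/u.pel/ — violates constraint (a): syllable 2 coda /l/ has 1 consonant (> 0) → illicit
/lu.me/ — violates constraint (d): word begins with /l/ → illicit
/get/ — violates constraint (a): syllable 1 coda /t/ has 1 consonant (> 0) → illicit
/le/ — violates constraint (d): word begins with /l/ → illicit
No form is licit → 0.

0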